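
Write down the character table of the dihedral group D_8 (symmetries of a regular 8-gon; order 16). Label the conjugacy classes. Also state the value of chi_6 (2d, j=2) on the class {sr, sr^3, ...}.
Conjugacy classes: {e} of size 1, {r^4} of size 1, {r^1, r^7} of size 2, {r^2, r^6} of size 2, {r^3, r^5} of size 2, {s, sr^2, ...} of size 4, {sr, sr^3, ...} of size 4.
Character table:
  irrep \ class              {e} (size 1)  {r^4} (size 1)  {r^1, r^7} (size 2)  {r^2, r^6} (size 2)  {r^3, r^5} (size 2)  {s, sr^2, ...} (size 4)  {sr, sr^3, ...} (size 4)
  chi_1 (triv)               1             1               1                    1                    1                    1                        1                       
  chi_2 (sign: r->1, s->-1)  1             1               1                    1                    1                    -1                       -1                      
  chi_3 (r->-1, s->1)        1             1               -1                   1                    -1                   1                        -1                      
  chi_4 (r->-1, s->-1)       1             1               -1                   1                    -1                   -1                       1                       
  chi_5 (2d, j=1)            2             -2              sqrt(2)              0                    -sqrt(2)             0                        0                       
  chi_6 (2d, j=2)            2             2               0                    -2                   0                    0                        0                       
  chi_7 (2d, j=3)            2             -2              -sqrt(2)             0                    sqrt(2)              0                        0                       

Spot check: chi_6 (2d, j=2) on {sr, sr^3, ...} = 0.

Derivation: D_8 has order 2*8 = 16 with 7 conjugacy classes, hence 7 irreducibles. Sum of squared dims 1 + 1 + 1 + 1 + 4 + 4 + 4 = 16 = |G|. Linear characters come from the abelianisation; the 2-dimensional irreps have character r^k -> 2*cos(2*pi*j*k/8), reflections -> 0.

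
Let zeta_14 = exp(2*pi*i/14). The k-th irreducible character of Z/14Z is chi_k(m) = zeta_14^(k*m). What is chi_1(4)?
chi_1(4) = zeta_14^4 = exp(4*I*pi/7)

Working: chi_1(4) = zeta_14^(1*4) = zeta_14^4. Since zeta_14^14 = 1, this equals zeta_14^4 = exp(2*pi*i*4/14) = exp(4*I*pi/7).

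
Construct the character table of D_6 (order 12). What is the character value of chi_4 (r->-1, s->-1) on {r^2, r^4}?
Conjugacy classes: {e} of size 1, {r^3} of size 1, {r^1, r^5} of size 2, {r^2, r^4} of size 2, {s, sr^2, ...} of size 3, {sr, sr^3, ...} of size 3.
Character table:
  irrep \ class              {e} (size 1)  {r^3} (size 1)  {r^1, r^5} (size 2)  {r^2, r^4} (size 2)  {s, sr^2, ...} (size 3)  {sr, sr^3, ...} (size 3)
  chi_1 (triv)               1             1               1                    1                    1                        1                       
  chi_2 (sign: r->1, s->-1)  1             1               1                    1                    -1                       -1                      
  chi_3 (r->-1, s->1)        1             -1              -1                   1                    1                        -1                      
  chi_4 (r->-1, s->-1)       1             -1              -1                   1                    -1                       1                       
  chi_5 (2d, j=1)            2             -2              1                    -1                   0                        0                       
  chi_6 (2d, j=2)            2             2               -1                   -1                   0                        0                       

Spot check: chi_4 (r->-1, s->-1) on {r^2, r^4} = 1.

Reasoning: D_6 has order 2*6 = 12 with 6 conjugacy classes, hence 6 irreducibles. Sum of squared dims 1 + 1 + 1 + 1 + 4 + 4 = 12 = |G|. Linear characters come from the abelianisation; the 2-dimensional irreps have character r^k -> 2*cos(2*pi*j*k/6), reflections -> 0.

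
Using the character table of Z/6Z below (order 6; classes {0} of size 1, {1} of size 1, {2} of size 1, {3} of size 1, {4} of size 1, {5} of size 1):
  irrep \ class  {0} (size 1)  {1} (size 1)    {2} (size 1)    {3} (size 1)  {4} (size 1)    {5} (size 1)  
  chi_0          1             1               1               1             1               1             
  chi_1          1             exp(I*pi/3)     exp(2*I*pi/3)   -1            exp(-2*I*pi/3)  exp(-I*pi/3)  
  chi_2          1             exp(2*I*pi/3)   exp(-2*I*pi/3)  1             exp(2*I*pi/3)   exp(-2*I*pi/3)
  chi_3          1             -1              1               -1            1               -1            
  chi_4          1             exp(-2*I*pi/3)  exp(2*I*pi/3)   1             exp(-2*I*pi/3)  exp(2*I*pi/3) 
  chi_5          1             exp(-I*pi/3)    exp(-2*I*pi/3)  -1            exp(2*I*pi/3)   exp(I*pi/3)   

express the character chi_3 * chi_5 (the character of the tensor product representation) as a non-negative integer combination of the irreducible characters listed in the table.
chi_3 tensor chi_5 = chi_2 (all other irreducibles have multiplicity 0).

The character of a tensor product is the pointwise product (chi_3 * chi_5)(C) = chi_3(C) * chi_5(C):
  {0}: (1)*(1), {1}: (-1)*(exp(-I*pi/3)), {2}: (1)*(exp(-2*I*pi/3)), {3}: (-1)*(-1), {4}: (1)*(exp(2*I*pi/3)), {5}: (-1)*(exp(I*pi/3))
so (chi_3 * chi_5) takes values
  {0} -> 1, {1} -> -exp(-I*pi/3), {2} -> exp(-2*I*pi/3), {3} -> 1, {4} -> exp(2*I*pi/3), {5} -> -exp(I*pi/3).
Now take the inner product of this character with each irreducible chi from the table, <chi_3*chi_5, chi> = (1/6) sum_C |C| (chi_3*chi_5)(C) conj(chi(C)):
  <chi_3*chi_5, chi_0> = (1/6)[1*(1)*conj(1) + 1*(-exp(-I*pi/3))*conj(1) + 1*(exp(-2*I*pi/3))*conj(1) + 1*(1)*conj(1) + 1*(exp(2*I*pi/3))*conj(1) + 1*(-exp(I*pi/3))*conj(1)]
      = (1/6)[(1) + (-exp(-I*pi/3)) + (exp(-2*I*pi/3)) + (1) + (exp(2*I*pi/3)) + (-exp(I*pi/3))] = 0/6 = 0
  <chi_3*chi_5, chi_1> = (1/6)[1*(1)*conj(1) + 1*(-exp(-I*pi/3))*conj(exp(I*pi/3)) + 1*(exp(-2*I*pi/3))*conj(exp(2*I*pi/3)) + 1*(1)*conj(-1) + 1*(exp(2*I*pi/3))*conj(exp(-2*I*pi/3)) + 1*(-exp(I*pi/3))*conj(exp(-I*pi/3))]
      = (1/6)[(1) + (-exp(-2*I*pi/3)) + (exp(2*I*pi/3)) + (-1) + (exp(-2*I*pi/3)) + (-exp(2*I*pi/3))] = 0/6 = 0
  <chi_3*chi_5, chi_2> = (1/6)[1*(1)*conj(1) + 1*(-exp(-I*pi/3))*conj(exp(2*I*pi/3)) + 1*(exp(-2*I*pi/3))*conj(exp(-2*I*pi/3)) + 1*(1)*conj(1) + 1*(exp(2*I*pi/3))*conj(exp(2*I*pi/3)) + 1*(-exp(I*pi/3))*conj(exp(-2*I*pi/3))]
      = (1/6)[(1) + (1) + (1) + (1) + (1) + (1)] = 6/6 = 1
  <chi_3*chi_5, chi_3> = (1/6)[1*(1)*conj(1) + 1*(-exp(-I*pi/3))*conj(-1) + 1*(exp(-2*I*pi/3))*conj(1) + 1*(1)*conj(-1) + 1*(exp(2*I*pi/3))*conj(1) + 1*(-exp(I*pi/3))*conj(-1)]
      = (1/6)[(1) + (exp(-I*pi/3)) + (exp(-2*I*pi/3)) + (-1) + (exp(2*I*pi/3)) + (exp(I*pi/3))] = 0/6 = 0
  <chi_3*chi_5, chi_4> = (1/6)[1*(1)*conj(1) + 1*(-exp(-I*pi/3))*conj(exp(-2*I*pi/3)) + 1*(exp(-2*I*pi/3))*conj(exp(2*I*pi/3)) + 1*(1)*conj(1) + 1*(exp(2*I*pi/3))*conj(exp(-2*I*pi/3)) + 1*(-exp(I*pi/3))*conj(exp(2*I*pi/3))]
      = (1/6)[(1) + (-exp(I*pi/3)) + (exp(2*I*pi/3)) + (1) + (exp(-2*I*pi/3)) + (-exp(-I*pi/3))] = 0/6 = 0
  <chi_3*chi_5, chi_5> = (1/6)[1*(1)*conj(1) + 1*(-exp(-I*pi/3))*conj(exp(-I*pi/3)) + 1*(exp(-2*I*pi/3))*conj(exp(-2*I*pi/3)) + 1*(1)*conj(-1) + 1*(exp(2*I*pi/3))*conj(exp(2*I*pi/3)) + 1*(-exp(I*pi/3))*conj(exp(I*pi/3))]
      = (1/6)[(1) + (-1) + (1) + (-1) + (1) + (-1)] = 0/6 = 0
(Exp terms are combined using exp(i*s)*conj(exp(i*t)) = exp(i*(s-t)), and sums of them are collapsed using the identity that for every m > 1 the m distinct m-th roots of unity sum to 0, e.g. 1 + exp(2*I*pi/3) + exp(-2*I*pi/3) = 0.)
Hence the multiplicities are chi_2: 1. Dimension check: dim(chi_3)*dim(chi_5) = 1*1 = 1 and sum (mult * dim) = 1*1 = 1.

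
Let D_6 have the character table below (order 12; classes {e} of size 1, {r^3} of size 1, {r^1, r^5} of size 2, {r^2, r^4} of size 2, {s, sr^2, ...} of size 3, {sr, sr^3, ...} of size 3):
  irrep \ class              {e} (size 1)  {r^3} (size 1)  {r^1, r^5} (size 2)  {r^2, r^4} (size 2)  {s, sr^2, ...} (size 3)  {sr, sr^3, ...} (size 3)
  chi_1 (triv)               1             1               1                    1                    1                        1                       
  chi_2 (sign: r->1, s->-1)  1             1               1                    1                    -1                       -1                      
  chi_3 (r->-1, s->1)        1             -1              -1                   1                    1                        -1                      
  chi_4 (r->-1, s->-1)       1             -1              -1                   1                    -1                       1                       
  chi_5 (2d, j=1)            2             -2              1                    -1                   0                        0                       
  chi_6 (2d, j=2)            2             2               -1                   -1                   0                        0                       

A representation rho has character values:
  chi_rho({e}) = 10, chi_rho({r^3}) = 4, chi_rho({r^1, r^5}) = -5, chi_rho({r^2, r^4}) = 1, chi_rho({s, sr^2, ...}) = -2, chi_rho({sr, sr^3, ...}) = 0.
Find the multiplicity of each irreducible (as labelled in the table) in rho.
Multiplicities: chi_1: 0, chi_2: 1, chi_3: 1, chi_4: 2, chi_5: 0, chi_6: 3.

Argument: Use <chi_rho, chi> = (1/|G|) sum_C |C| * chi_rho(C) * conj(chi(C)) with |G| = 12 for each irreducible chi in the table:
  <chi_rho, chi_1> = (1/12)[1*(10)*conj(1) + 1*(4)*conj(1) + 2*(-5)*conj(1) + 2*(1)*conj(1) + 3*(-2)*conj(1) + 3*(0)*conj(1)]
      = (1/12)[(10) + (4) + (-10) + (2) + (-6) + (0)] = 0/12 = 0
  <chi_rho, chi_2> = (1/12)[1*(10)*conj(1) + 1*(4)*conj(1) + 2*(-5)*conj(1) + 2*(1)*conj(1) + 3*(-2)*conj(-1) + 3*(0)*conj(-1)]
      = (1/12)[(10) + (4) + (-10) + (2) + (6) + (0)] = 12/12 = 1
  <chi_rho, chi_3> = (1/12)[1*(10)*conj(1) + 1*(4)*conj(-1) + 2*(-5)*conj(-1) + 2*(1)*conj(1) + 3*(-2)*conj(1) + 3*(0)*conj(-1)]
      = (1/12)[(10) + (-4) + (10) + (2) + (-6) + (0)] = 12/12 = 1
  <chi_rho, chi_4> = (1/12)[1*(10)*conj(1) + 1*(4)*conj(-1) + 2*(-5)*conj(-1) + 2*(1)*conj(1) + 3*(-2)*conj(-1) + 3*(0)*conj(1)]
      = (1/12)[(10) + (-4) + (10) + (2) + (6) + (0)] = 24/12 = 2
  <chi_rho, chi_5> = (1/12)[1*(10)*conj(2) + 1*(4)*conj(-2) + 2*(-5)*conj(1) + 2*(1)*conj(-1) + 3*(-2)*conj(0) + 3*(0)*conj(0)]
      = (1/12)[(20) + (-8) + (-10) + (-2) + (0) + (0)] = 0/12 = 0
  <chi_rho, chi_6> = (1/12)[1*(10)*conj(2) + 1*(4)*conj(2) + 2*(-5)*conj(-1) + 2*(1)*conj(-1) + 3*(-2)*conj(0) + 3*(0)*conj(0)]
      = (1/12)[(20) + (8) + (10) + (-2) + (0) + (0)] = 36/12 = 3
Dimension check: dim(rho) = sum (mult * dim) = 0*1 + 1*1 + 1*1 + 2*1 + 0*2 + 3*2 = 10 = chi_rho(e) = 10.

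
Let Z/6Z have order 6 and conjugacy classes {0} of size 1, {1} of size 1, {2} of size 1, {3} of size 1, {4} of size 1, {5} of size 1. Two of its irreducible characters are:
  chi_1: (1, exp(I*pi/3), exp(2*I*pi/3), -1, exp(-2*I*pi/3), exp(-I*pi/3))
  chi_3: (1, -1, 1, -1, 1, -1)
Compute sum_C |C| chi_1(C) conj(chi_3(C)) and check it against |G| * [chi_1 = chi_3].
Sum = 0; so <chi_1, chi_3> = 0 (distinct irreducibles are orthogonal).

Justification: Compute term by term over conjugacy classes (|C| * chi_1(C) * conj(chi_3(C))):
  1*(1)*conj(1) + 1*(exp(I*pi/3))*conj(-1) + 1*(exp(2*I*pi/3))*conj(1) + 1*(-1)*conj(-1) + 1*(exp(-2*I*pi/3))*conj(1) + 1*(exp(-I*pi/3))*conj(-1)
  = (1) + (-exp(I*pi/3)) + (exp(2*I*pi/3)) + (1) + (exp(-2*I*pi/3)) + (-exp(-I*pi/3))
  = 0.
(Exp terms are combined using exp(i*s)*conj(exp(i*t)) = exp(i*(s-t)), and sums of them are collapsed using the identity that for every m > 1 the m distinct m-th roots of unity sum to 0, e.g. 1 + exp(2*I*pi/3) + exp(-2*I*pi/3) = 0.)
Dividing by |G| = 6 gives 0/6 = 0, matching the row-orthogonality relation <chi_1, chi_3> = [chi_1 = chi_3].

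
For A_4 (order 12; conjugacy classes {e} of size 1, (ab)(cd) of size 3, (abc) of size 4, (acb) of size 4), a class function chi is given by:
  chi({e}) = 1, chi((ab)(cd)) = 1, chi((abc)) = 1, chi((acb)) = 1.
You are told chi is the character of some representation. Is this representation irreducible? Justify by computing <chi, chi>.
Irreducible: <chi, chi> = 1.

Solution. <chi, chi> = (1/|G|) sum_C |C| * |chi(C)|^2 = (1/12)[1*|1|^2 + 3*|1|^2 + 4*|1|^2 + 4*|1|^2]
  = (1/12)[(1) + (3) + (4) + (4)] = 12/12 = 1.
(Exp terms are combined using exp(i*s)*conj(exp(i*t)) = exp(i*(s-t)), and sums of them are collapsed using the identity that for every m > 1 the m distinct m-th roots of unity sum to 0, e.g. 1 + exp(2*I*pi/3) + exp(-2*I*pi/3) = 0.)
A character is irreducible iff <chi, chi> = 1, so this representation is irreducible.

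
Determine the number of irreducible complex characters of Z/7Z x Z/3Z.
21

Proof sketch: The number of irreducible complex representations of a finite group equals its number of conjugacy classes. Z/7Z x Z/3Z is abelian of order 21, so every element is its own conjugacy class: 21 classes, so Z/7Z x Z/3Z (order 21) has exactly 21 irreducible complex representations.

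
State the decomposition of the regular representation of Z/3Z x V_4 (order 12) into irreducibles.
Each irreducible V_i of dimension d_i appears with multiplicity d_i, i.e. rho_reg = (direct sum over all irreducibles V_i) d_i V_i. The irreducible dimensions for Z/3Z x V_4 are 1, 1, 1, 1, 1, 1, 1, 1, 1, 1, 1, 1: 12 irreducibles of dimension 1, each with multiplicity 1. Total dimension 12*1*1 = 12 = |G|.

Solution. General theorem: in the regular representation of a finite group G, each irreducible appears with multiplicity equal to its dimension. Check: dim(rho_reg) = sum d_i^2 = 1 + 1 + 1 + 1 + 1 + 1 + 1 + 1 + 1 + 1 + 1 + 1 = 12 = |G|.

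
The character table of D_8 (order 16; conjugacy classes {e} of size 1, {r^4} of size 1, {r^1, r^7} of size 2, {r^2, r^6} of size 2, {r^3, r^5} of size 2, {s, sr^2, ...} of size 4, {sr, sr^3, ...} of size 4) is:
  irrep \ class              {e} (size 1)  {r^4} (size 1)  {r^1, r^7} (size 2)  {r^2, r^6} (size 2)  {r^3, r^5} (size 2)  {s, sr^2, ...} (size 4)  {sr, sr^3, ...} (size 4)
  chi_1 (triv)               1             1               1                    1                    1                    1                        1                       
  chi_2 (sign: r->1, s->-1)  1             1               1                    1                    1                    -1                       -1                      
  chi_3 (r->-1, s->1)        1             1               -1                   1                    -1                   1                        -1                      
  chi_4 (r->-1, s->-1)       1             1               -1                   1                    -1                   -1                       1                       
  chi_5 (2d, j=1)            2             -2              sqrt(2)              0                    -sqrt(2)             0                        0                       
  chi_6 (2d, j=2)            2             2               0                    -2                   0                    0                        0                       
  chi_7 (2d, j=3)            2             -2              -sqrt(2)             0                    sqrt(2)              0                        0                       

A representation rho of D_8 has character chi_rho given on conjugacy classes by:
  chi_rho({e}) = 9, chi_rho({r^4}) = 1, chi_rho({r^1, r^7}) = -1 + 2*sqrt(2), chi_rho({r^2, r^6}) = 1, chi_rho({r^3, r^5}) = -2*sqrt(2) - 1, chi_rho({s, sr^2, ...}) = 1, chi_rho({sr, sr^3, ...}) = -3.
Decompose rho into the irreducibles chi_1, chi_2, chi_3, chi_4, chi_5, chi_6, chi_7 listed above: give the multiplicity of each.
Multiplicities: chi_1: 0, chi_2: 1, chi_3: 2, chi_4: 0, chi_5: 2, chi_6: 1, chi_7: 0.

Derivation: Use <chi_rho, chi> = (1/|G|) sum_C |C| * chi_rho(C) * conj(chi(C)) with |G| = 16 for each irreducible chi in the table:
  <chi_rho, chi_1> = (1/16)[1*(9)*conj(1) + 1*(1)*conj(1) + 2*(-1 + 2*sqrt(2))*conj(1) + 2*(1)*conj(1) + 2*(-2*sqrt(2) - 1)*conj(1) + 4*(1)*conj(1) + 4*(-3)*conj(1)]
      = (1/16)[(9) + (1) + (-2 + 4*sqrt(2)) + (2) + (-4*sqrt(2) - 2) + (4) + (-12)] = 0/16 = 0
  <chi_rho, chi_2> = (1/16)[1*(9)*conj(1) + 1*(1)*conj(1) + 2*(-1 + 2*sqrt(2))*conj(1) + 2*(1)*conj(1) + 2*(-2*sqrt(2) - 1)*conj(1) + 4*(1)*conj(-1) + 4*(-3)*conj(-1)]
      = (1/16)[(9) + (1) + (-2 + 4*sqrt(2)) + (2) + (-4*sqrt(2) - 2) + (-4) + (12)] = 16/16 = 1
  <chi_rho, chi_3> = (1/16)[1*(9)*conj(1) + 1*(1)*conj(1) + 2*(-1 + 2*sqrt(2))*conj(-1) + 2*(1)*conj(1) + 2*(-2*sqrt(2) - 1)*conj(-1) + 4*(1)*conj(1) + 4*(-3)*conj(-1)]
      = (1/16)[(9) + (1) + (2 - 4*sqrt(2)) + (2) + (2 + 4*sqrt(2)) + (4) + (12)] = 32/16 = 2
  <chi_rho, chi_4> = (1/16)[1*(9)*conj(1) + 1*(1)*conj(1) + 2*(-1 + 2*sqrt(2))*conj(-1) + 2*(1)*conj(1) + 2*(-2*sqrt(2) - 1)*conj(-1) + 4*(1)*conj(-1) + 4*(-3)*conj(1)]
      = (1/16)[(9) + (1) + (2 - 4*sqrt(2)) + (2) + (2 + 4*sqrt(2)) + (-4) + (-12)] = 0/16 = 0
  <chi_rho, chi_5> = (1/16)[1*(9)*conj(2) + 1*(1)*conj(-2) + 2*(-1 + 2*sqrt(2))*conj(sqrt(2)) + 2*(1)*conj(0) + 2*(-2*sqrt(2) - 1)*conj(-sqrt(2)) + 4*(1)*conj(0) + 4*(-3)*conj(0)]
      = (1/16)[(18) + (-2) + (8 - 2*sqrt(2)) + (0) + (2*sqrt(2) + 8) + (0) + (0)] = 32/16 = 2
  <chi_rho, chi_6> = (1/16)[1*(9)*conj(2) + 1*(1)*conj(2) + 2*(-1 + 2*sqrt(2))*conj(0) + 2*(1)*conj(-2) + 2*(-2*sqrt(2) - 1)*conj(0) + 4*(1)*conj(0) + 4*(-3)*conj(0)]
      = (1/16)[(18) + (2) + (0) + (-4) + (0) + (0) + (0)] = 16/16 = 1
  <chi_rho, chi_7> = (1/16)[1*(9)*conj(2) + 1*(1)*conj(-2) + 2*(-1 + 2*sqrt(2))*conj(-sqrt(2)) + 2*(1)*conj(0) + 2*(-2*sqrt(2) - 1)*conj(sqrt(2)) + 4*(1)*conj(0) + 4*(-3)*conj(0)]
      = (1/16)[(18) + (-2) + (-8 + 2*sqrt(2)) + (0) + (-8 - 2*sqrt(2)) + (0) + (0)] = 0/16 = 0
Dimension check: dim(rho) = sum (mult * dim) = 0*1 + 1*1 + 2*1 + 0*1 + 2*2 + 1*2 + 0*2 = 9 = chi_rho(e) = 9.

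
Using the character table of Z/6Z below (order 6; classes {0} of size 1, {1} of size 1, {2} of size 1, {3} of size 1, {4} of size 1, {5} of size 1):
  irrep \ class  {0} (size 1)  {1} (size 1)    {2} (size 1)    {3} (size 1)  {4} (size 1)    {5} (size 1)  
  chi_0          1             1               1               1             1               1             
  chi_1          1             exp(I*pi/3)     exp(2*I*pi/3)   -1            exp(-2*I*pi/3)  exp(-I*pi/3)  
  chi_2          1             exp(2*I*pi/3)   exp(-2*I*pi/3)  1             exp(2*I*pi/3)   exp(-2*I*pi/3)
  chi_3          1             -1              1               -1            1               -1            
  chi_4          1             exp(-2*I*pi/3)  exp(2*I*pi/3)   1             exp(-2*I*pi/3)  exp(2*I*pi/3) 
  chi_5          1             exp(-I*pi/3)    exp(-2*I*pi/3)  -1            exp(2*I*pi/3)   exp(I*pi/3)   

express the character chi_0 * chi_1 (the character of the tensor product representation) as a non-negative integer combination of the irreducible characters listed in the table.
chi_0 tensor chi_1 = chi_1 (all other irreducibles have multiplicity 0).

Working: The character of a tensor product is the pointwise product (chi_0 * chi_1)(C) = chi_0(C) * chi_1(C):
  {0}: (1)*(1), {1}: (1)*(exp(I*pi/3)), {2}: (1)*(exp(2*I*pi/3)), {3}: (1)*(-1), {4}: (1)*(exp(-2*I*pi/3)), {5}: (1)*(exp(-I*pi/3))
so (chi_0 * chi_1) takes values
  {0} -> 1, {1} -> exp(I*pi/3), {2} -> exp(2*I*pi/3), {3} -> -1, {4} -> exp(-2*I*pi/3), {5} -> exp(-I*pi/3).
Now take the inner product of this character with each irreducible chi from the table, <chi_0*chi_1, chi> = (1/6) sum_C |C| (chi_0*chi_1)(C) conj(chi(C)):
  <chi_0*chi_1, chi_0> = (1/6)[1*(1)*conj(1) + 1*(exp(I*pi/3))*conj(1) + 1*(exp(2*I*pi/3))*conj(1) + 1*(-1)*conj(1) + 1*(exp(-2*I*pi/3))*conj(1) + 1*(exp(-I*pi/3))*conj(1)]
      = (1/6)[(1) + (exp(I*pi/3)) + (exp(2*I*pi/3)) + (-1) + (exp(-2*I*pi/3)) + (exp(-I*pi/3))] = 0/6 = 0
  <chi_0*chi_1, chi_1> = (1/6)[1*(1)*conj(1) + 1*(exp(I*pi/3))*conj(exp(I*pi/3)) + 1*(exp(2*I*pi/3))*conj(exp(2*I*pi/3)) + 1*(-1)*conj(-1) + 1*(exp(-2*I*pi/3))*conj(exp(-2*I*pi/3)) + 1*(exp(-I*pi/3))*conj(exp(-I*pi/3))]
      = (1/6)[(1) + (1) + (1) + (1) + (1) + (1)] = 6/6 = 1
  <chi_0*chi_1, chi_2> = (1/6)[1*(1)*conj(1) + 1*(exp(I*pi/3))*conj(exp(2*I*pi/3)) + 1*(exp(2*I*pi/3))*conj(exp(-2*I*pi/3)) + 1*(-1)*conj(1) + 1*(exp(-2*I*pi/3))*conj(exp(2*I*pi/3)) + 1*(exp(-I*pi/3))*conj(exp(-2*I*pi/3))]
      = (1/6)[(1) + (exp(-I*pi/3)) + (exp(-2*I*pi/3)) + (-1) + (exp(2*I*pi/3)) + (exp(I*pi/3))] = 0/6 = 0
  <chi_0*chi_1, chi_3> = (1/6)[1*(1)*conj(1) + 1*(exp(I*pi/3))*conj(-1) + 1*(exp(2*I*pi/3))*conj(1) + 1*(-1)*conj(-1) + 1*(exp(-2*I*pi/3))*conj(1) + 1*(exp(-I*pi/3))*conj(-1)]
      = (1/6)[(1) + (-exp(I*pi/3)) + (exp(2*I*pi/3)) + (1) + (exp(-2*I*pi/3)) + (-exp(-I*pi/3))] = 0/6 = 0
  <chi_0*chi_1, chi_4> = (1/6)[1*(1)*conj(1) + 1*(exp(I*pi/3))*conj(exp(-2*I*pi/3)) + 1*(exp(2*I*pi/3))*conj(exp(2*I*pi/3)) + 1*(-1)*conj(1) + 1*(exp(-2*I*pi/3))*conj(exp(-2*I*pi/3)) + 1*(exp(-I*pi/3))*conj(exp(2*I*pi/3))]
      = (1/6)[(1) + (-1) + (1) + (-1) + (1) + (-1)] = 0/6 = 0
  <chi_0*chi_1, chi_5> = (1/6)[1*(1)*conj(1) + 1*(exp(I*pi/3))*conj(exp(-I*pi/3)) + 1*(exp(2*I*pi/3))*conj(exp(-2*I*pi/3)) + 1*(-1)*conj(-1) + 1*(exp(-2*I*pi/3))*conj(exp(2*I*pi/3)) + 1*(exp(-I*pi/3))*conj(exp(I*pi/3))]
      = (1/6)[(1) + (exp(2*I*pi/3)) + (exp(-2*I*pi/3)) + (1) + (exp(2*I*pi/3)) + (exp(-2*I*pi/3))] = 0/6 = 0
(Exp terms are combined using exp(i*s)*conj(exp(i*t)) = exp(i*(s-t)), and sums of them are collapsed using the identity that for every m > 1 the m distinct m-th roots of unity sum to 0, e.g. 1 + exp(2*I*pi/3) + exp(-2*I*pi/3) = 0.)
Hence the multiplicities are chi_1: 1. Dimension check: dim(chi_0)*dim(chi_1) = 1*1 = 1 and sum (mult * dim) = 1*1 = 1.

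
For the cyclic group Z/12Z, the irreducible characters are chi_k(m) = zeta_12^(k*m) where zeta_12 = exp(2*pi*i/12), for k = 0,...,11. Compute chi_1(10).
chi_1(10) = zeta_12^10 = exp(-I*pi/3)

Proof sketch: chi_1(10) = zeta_12^(1*10) = zeta_12^10. Since zeta_12^12 = 1, this equals zeta_12^10 = exp(2*pi*i*10/12) = exp(-I*pi/3).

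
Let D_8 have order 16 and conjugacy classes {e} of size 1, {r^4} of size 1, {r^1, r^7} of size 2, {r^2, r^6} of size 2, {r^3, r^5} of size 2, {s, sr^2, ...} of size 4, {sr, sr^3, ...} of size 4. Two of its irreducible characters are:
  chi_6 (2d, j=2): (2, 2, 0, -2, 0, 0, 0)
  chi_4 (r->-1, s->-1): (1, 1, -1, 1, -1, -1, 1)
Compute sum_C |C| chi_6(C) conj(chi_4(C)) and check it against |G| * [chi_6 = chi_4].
Sum = 0; so <chi_6, chi_4> = 0 (distinct irreducibles are orthogonal).

Details: Compute term by term over conjugacy classes (|C| * chi_6(C) * conj(chi_4(C))):
  1*(2)*conj(1) + 1*(2)*conj(1) + 2*(0)*conj(-1) + 2*(-2)*conj(1) + 2*(0)*conj(-1) + 4*(0)*conj(-1) + 4*(0)*conj(1)
  = (2) + (2) + (0) + (-4) + (0) + (0) + (0)
  = 0.
Dividing by |G| = 16 gives 0/16 = 0, matching the row-orthogonality relation <chi_6, chi_4> = [chi_6 = chi_4].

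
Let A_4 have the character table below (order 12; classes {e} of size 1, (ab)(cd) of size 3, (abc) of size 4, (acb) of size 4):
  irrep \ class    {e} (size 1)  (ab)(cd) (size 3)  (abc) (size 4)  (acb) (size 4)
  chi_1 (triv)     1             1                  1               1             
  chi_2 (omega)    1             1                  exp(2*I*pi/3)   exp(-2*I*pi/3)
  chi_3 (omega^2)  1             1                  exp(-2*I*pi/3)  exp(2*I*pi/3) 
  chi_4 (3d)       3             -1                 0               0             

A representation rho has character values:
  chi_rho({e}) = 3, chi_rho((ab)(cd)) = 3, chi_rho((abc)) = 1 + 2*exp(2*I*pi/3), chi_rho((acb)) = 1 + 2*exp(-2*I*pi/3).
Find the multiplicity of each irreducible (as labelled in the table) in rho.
Multiplicities: chi_1: 1, chi_2: 2, chi_3: 0, chi_4: 0.

Solution. Use <chi_rho, chi> = (1/|G|) sum_C |C| * chi_rho(C) * conj(chi(C)) with |G| = 12 for each irreducible chi in the table:
  <chi_rho, chi_1> = (1/12)[1*(3)*conj(1) + 3*(3)*conj(1) + 4*(1 + 2*exp(2*I*pi/3))*conj(1) + 4*(1 + 2*exp(-2*I*pi/3))*conj(1)]
      = (1/12)[(3) + (9) + (4 + 8*exp(2*I*pi/3)) + (4 + 8*exp(-2*I*pi/3))] = 12/12 = 1
  <chi_rho, chi_2> = (1/12)[1*(3)*conj(1) + 3*(3)*conj(1) + 4*(1 + 2*exp(2*I*pi/3))*conj(exp(2*I*pi/3)) + 4*(1 + 2*exp(-2*I*pi/3))*conj(exp(-2*I*pi/3))]
      = (1/12)[(3) + (9) + (8 + 4*exp(-2*I*pi/3)) + (8 + 4*exp(2*I*pi/3))] = 24/12 = 2
  <chi_rho, chi_3> = (1/12)[1*(3)*conj(1) + 3*(3)*conj(1) + 4*(1 + 2*exp(2*I*pi/3))*conj(exp(-2*I*pi/3)) + 4*(1 + 2*exp(-2*I*pi/3))*conj(exp(2*I*pi/3))]
      = (1/12)[(3) + (9) + (8*exp(-2*I*pi/3) + 4*exp(2*I*pi/3)) + (4*exp(-2*I*pi/3) + 8*exp(2*I*pi/3))] = 0/12 = 0
  <chi_rho, chi_4> = (1/12)[1*(3)*conj(3) + 3*(3)*conj(-1) + 4*(1 + 2*exp(2*I*pi/3))*conj(0) + 4*(1 + 2*exp(-2*I*pi/3))*conj(0)]
      = (1/12)[(9) + (-9) + (0) + (0)] = 0/12 = 0
(Exp terms are combined using exp(i*s)*conj(exp(i*t)) = exp(i*(s-t)), and sums of them are collapsed using the identity that for every m > 1 the m distinct m-th roots of unity sum to 0, e.g. 1 + exp(2*I*pi/3) + exp(-2*I*pi/3) = 0.)
Dimension check: dim(rho) = sum (mult * dim) = 1*1 + 2*1 + 0*1 + 0*3 = 3 = chi_rho(e) = 3.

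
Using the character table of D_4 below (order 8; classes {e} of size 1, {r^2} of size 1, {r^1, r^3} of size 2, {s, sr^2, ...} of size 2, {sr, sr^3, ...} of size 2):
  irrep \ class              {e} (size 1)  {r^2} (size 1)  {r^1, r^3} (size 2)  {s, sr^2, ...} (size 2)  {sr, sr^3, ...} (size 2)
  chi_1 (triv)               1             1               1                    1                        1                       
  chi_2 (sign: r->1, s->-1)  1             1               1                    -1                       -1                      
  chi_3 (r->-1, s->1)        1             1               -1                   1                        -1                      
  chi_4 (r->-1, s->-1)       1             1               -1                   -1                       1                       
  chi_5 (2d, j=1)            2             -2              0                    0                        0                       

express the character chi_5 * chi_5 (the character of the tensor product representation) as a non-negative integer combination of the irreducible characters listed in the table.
chi_5 tensor chi_5 = chi_1 + chi_2 + chi_3 + chi_4 (all other irreducibles have multiplicity 0).

Proof sketch: The character of a tensor product is the pointwise product (chi_5 * chi_5)(C) = chi_5(C) * chi_5(C):
  {e}: (2)*(2), {r^2}: (-2)*(-2), {r^1, r^3}: (0)*(0), {s, sr^2, ...}: (0)*(0), {sr, sr^3, ...}: (0)*(0)
so (chi_5 * chi_5) takes values
  {e} -> 4, {r^2} -> 4, {r^1, r^3} -> 0, {s, sr^2, ...} -> 0, {sr, sr^3, ...} -> 0.
Now take the inner product of this character with each irreducible chi from the table, <chi_5*chi_5, chi> = (1/8) sum_C |C| (chi_5*chi_5)(C) conj(chi(C)):
  <chi_5*chi_5, chi_1> = (1/8)[1*(4)*conj(1) + 1*(4)*conj(1) + 2*(0)*conj(1) + 2*(0)*conj(1) + 2*(0)*conj(1)]
      = (1/8)[(4) + (4) + (0) + (0) + (0)] = 8/8 = 1
  <chi_5*chi_5, chi_2> = (1/8)[1*(4)*conj(1) + 1*(4)*conj(1) + 2*(0)*conj(1) + 2*(0)*conj(-1) + 2*(0)*conj(-1)]
      = (1/8)[(4) + (4) + (0) + (0) + (0)] = 8/8 = 1
  <chi_5*chi_5, chi_3> = (1/8)[1*(4)*conj(1) + 1*(4)*conj(1) + 2*(0)*conj(-1) + 2*(0)*conj(1) + 2*(0)*conj(-1)]
      = (1/8)[(4) + (4) + (0) + (0) + (0)] = 8/8 = 1
  <chi_5*chi_5, chi_4> = (1/8)[1*(4)*conj(1) + 1*(4)*conj(1) + 2*(0)*conj(-1) + 2*(0)*conj(-1) + 2*(0)*conj(1)]
      = (1/8)[(4) + (4) + (0) + (0) + (0)] = 8/8 = 1
  <chi_5*chi_5, chi_5> = (1/8)[1*(4)*conj(2) + 1*(4)*conj(-2) + 2*(0)*conj(0) + 2*(0)*conj(0) + 2*(0)*conj(0)]
      = (1/8)[(8) + (-8) + (0) + (0) + (0)] = 0/8 = 0
Hence the multiplicities are chi_1: 1, chi_2: 1, chi_3: 1, chi_4: 1. Dimension check: dim(chi_5)*dim(chi_5) = 2*2 = 4 and sum (mult * dim) = 1*1 + 1*1 + 1*1 + 1*1 = 4.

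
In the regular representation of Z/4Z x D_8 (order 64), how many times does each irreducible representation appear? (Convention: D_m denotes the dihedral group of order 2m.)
Each irreducible V_i of dimension d_i appears with multiplicity d_i, i.e. rho_reg = (direct sum over all irreducibles V_i) d_i V_i. The irreducible dimensions for Z/4Z x D_8 are 1, 1, 1, 1, 1, 1, 1, 1, 1, 1, 1, 1, 1, 1, 1, 1, 2, 2, 2, 2, 2, 2, 2, 2, 2, 2, 2, 2: 16 irreducibles of dimension 1, each with multiplicity 1; 12 irreducibles of dimension 2, each with multiplicity 2. Total dimension 16*1*1 + 12*2*2 = 64 = |G|.

Working: General theorem: in the regular representation of a finite group G, each irreducible appears with multiplicity equal to its dimension. Check: dim(rho_reg) = sum d_i^2 = 1 + 1 + 1 + 1 + 1 + 1 + 1 + 1 + 1 + 1 + 1 + 1 + 1 + 1 + 1 + 1 + 4 + 4 + 4 + 4 + 4 + 4 + 4 + 4 + 4 + 4 + 4 + 4 = 64 = |G|.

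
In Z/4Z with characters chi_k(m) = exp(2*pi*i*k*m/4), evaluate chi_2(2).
chi_2(2) = zeta_4^4 = 1

Details: chi_2(2) = zeta_4^(2*2) = zeta_4^4. Since zeta_4^4 = 1, this equals zeta_4^0 = exp(2*pi*i*0/4) = 1.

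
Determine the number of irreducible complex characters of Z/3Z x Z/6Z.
18

Reasoning: The number of irreducible complex representations of a finite group equals its number of conjugacy classes. Z/3Z x Z/6Z is abelian of order 18, so every element is its own conjugacy class: 18 classes, so Z/3Z x Z/6Z (order 18) has exactly 18 irreducible complex representations.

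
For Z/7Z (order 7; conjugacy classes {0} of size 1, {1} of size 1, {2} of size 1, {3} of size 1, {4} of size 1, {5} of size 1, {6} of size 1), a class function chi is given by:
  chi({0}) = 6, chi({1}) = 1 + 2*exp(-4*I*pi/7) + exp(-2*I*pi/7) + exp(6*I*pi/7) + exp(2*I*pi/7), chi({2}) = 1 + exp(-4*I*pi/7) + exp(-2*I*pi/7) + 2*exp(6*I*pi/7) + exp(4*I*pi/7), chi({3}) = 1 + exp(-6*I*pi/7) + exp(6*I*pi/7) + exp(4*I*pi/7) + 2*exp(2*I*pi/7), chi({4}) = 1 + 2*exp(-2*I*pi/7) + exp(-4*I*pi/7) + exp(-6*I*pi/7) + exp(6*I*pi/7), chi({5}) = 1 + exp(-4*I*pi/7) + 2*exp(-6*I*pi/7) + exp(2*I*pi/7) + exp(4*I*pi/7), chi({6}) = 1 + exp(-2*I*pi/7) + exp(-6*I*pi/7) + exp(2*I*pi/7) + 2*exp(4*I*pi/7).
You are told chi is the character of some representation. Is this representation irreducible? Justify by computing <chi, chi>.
Not irreducible (reducible): <chi, chi> = 8 > 1.

Derivation: <chi, chi> = (1/|G|) sum_C |C| * |chi(C)|^2 = (1/7)[1*|6|^2 + 1*|1 + 2*exp(-4*I*pi/7) + exp(-2*I*pi/7) + exp(6*I*pi/7) + exp(2*I*pi/7)|^2 + 1*|1 + exp(-4*I*pi/7) + exp(-2*I*pi/7) + 2*exp(6*I*pi/7) + exp(4*I*pi/7)|^2 + 1*|1 + exp(-6*I*pi/7) + exp(6*I*pi/7) + exp(4*I*pi/7) + 2*exp(2*I*pi/7)|^2 + 1*|1 + 2*exp(-2*I*pi/7) + exp(-4*I*pi/7) + exp(-6*I*pi/7) + exp(6*I*pi/7)|^2 + 1*|1 + exp(-4*I*pi/7) + 2*exp(-6*I*pi/7) + exp(2*I*pi/7) + exp(4*I*pi/7)|^2 + 1*|1 + exp(-2*I*pi/7) + exp(-6*I*pi/7) + exp(2*I*pi/7) + 2*exp(4*I*pi/7)|^2]
  = (1/7)[(36) + (8 + 6*exp(-4*I*pi/7) + 4*exp(-2*I*pi/7) + 4*exp(-6*I*pi/7) + 4*exp(6*I*pi/7) + 4*exp(2*I*pi/7) + 6*exp(4*I*pi/7)) + (8 + 4*exp(-4*I*pi/7) + 4*exp(-2*I*pi/7) + 6*exp(-6*I*pi/7) + 6*exp(6*I*pi/7) + 4*exp(2*I*pi/7) + 4*exp(4*I*pi/7)) + (8 + 6*exp(-2*I*pi/7) + 4*exp(-4*I*pi/7) + 4*exp(-6*I*pi/7) + 4*exp(6*I*pi/7) + 4*exp(4*I*pi/7) + 6*exp(2*I*pi/7)) + (8 + 6*exp(-2*I*pi/7) + 4*exp(-4*I*pi/7) + 4*exp(-6*I*pi/7) + 4*exp(6*I*pi/7) + 4*exp(4*I*pi/7) + 6*exp(2*I*pi/7)) + (8 + 4*exp(-4*I*pi/7) + 4*exp(-2*I*pi/7) + 6*exp(-6*I*pi/7) + 6*exp(6*I*pi/7) + 4*exp(2*I*pi/7) + 4*exp(4*I*pi/7)) + (8 + 6*exp(-4*I*pi/7) + 4*exp(-2*I*pi/7) + 4*exp(-6*I*pi/7) + 4*exp(6*I*pi/7) + 4*exp(2*I*pi/7) + 6*exp(4*I*pi/7))] = 56/7 = 8.
(Exp terms are combined using exp(i*s)*conj(exp(i*t)) = exp(i*(s-t)), and sums of them are collapsed using the identity that for every m > 1 the m distinct m-th roots of unity sum to 0, e.g. 1 + exp(2*I*pi/3) + exp(-2*I*pi/3) = 0.)
A character is irreducible iff <chi, chi> = 1, so this representation is reducible.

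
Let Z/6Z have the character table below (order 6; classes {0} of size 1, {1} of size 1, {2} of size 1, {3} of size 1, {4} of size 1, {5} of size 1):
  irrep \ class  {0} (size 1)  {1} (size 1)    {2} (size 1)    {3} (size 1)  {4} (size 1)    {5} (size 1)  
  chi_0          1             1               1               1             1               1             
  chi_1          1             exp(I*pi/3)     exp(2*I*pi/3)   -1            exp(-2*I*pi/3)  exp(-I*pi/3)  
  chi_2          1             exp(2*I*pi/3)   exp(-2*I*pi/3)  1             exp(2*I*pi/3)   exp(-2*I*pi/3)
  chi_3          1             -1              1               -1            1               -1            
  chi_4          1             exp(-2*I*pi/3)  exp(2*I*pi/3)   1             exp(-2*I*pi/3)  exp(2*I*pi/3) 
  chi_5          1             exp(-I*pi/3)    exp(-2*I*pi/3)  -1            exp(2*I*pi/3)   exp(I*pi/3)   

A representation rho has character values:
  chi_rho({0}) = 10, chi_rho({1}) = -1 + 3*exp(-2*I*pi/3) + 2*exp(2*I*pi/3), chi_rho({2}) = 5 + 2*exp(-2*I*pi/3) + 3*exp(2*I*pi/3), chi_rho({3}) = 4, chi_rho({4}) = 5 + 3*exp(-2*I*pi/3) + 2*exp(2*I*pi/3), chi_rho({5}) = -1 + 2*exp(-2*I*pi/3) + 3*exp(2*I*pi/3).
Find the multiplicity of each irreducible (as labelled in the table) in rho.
Multiplicities: chi_0: 2, chi_1: 0, chi_2: 2, chi_3: 3, chi_4: 3, chi_5: 0.

Details: Use <chi_rho, chi> = (1/|G|) sum_C |C| * chi_rho(C) * conj(chi(C)) with |G| = 6 for each irreducible chi in the table:
  <chi_rho, chi_0> = (1/6)[1*(10)*conj(1) + 1*(-1 + 3*exp(-2*I*pi/3) + 2*exp(2*I*pi/3))*conj(1) + 1*(5 + 2*exp(-2*I*pi/3) + 3*exp(2*I*pi/3))*conj(1) + 1*(4)*conj(1) + 1*(5 + 3*exp(-2*I*pi/3) + 2*exp(2*I*pi/3))*conj(1) + 1*(-1 + 2*exp(-2*I*pi/3) + 3*exp(2*I*pi/3))*conj(1)]
      = (1/6)[(10) + (-1 + 3*exp(-2*I*pi/3) + 2*exp(2*I*pi/3)) + (5 + 2*exp(-2*I*pi/3) + 3*exp(2*I*pi/3)) + (4) + (5 + 3*exp(-2*I*pi/3) + 2*exp(2*I*pi/3)) + (-1 + 2*exp(-2*I*pi/3) + 3*exp(2*I*pi/3))] = 12/6 = 2
  <chi_rho, chi_1> = (1/6)[1*(10)*conj(1) + 1*(-1 + 3*exp(-2*I*pi/3) + 2*exp(2*I*pi/3))*conj(exp(I*pi/3)) + 1*(5 + 2*exp(-2*I*pi/3) + 3*exp(2*I*pi/3))*conj(exp(2*I*pi/3)) + 1*(4)*conj(-1) + 1*(5 + 3*exp(-2*I*pi/3) + 2*exp(2*I*pi/3))*conj(exp(-2*I*pi/3)) + 1*(-1 + 2*exp(-2*I*pi/3) + 3*exp(2*I*pi/3))*conj(exp(-I*pi/3))]
      = (1/6)[(10) + (-3 - exp(-I*pi/3) + 2*exp(I*pi/3)) + (3 + 5*exp(-2*I*pi/3) + 2*exp(2*I*pi/3)) + (-4) + (3 + 2*exp(-2*I*pi/3) + 5*exp(2*I*pi/3)) + (-3 + 2*exp(-I*pi/3) - exp(I*pi/3))] = 0/6 = 0
  <chi_rho, chi_2> = (1/6)[1*(10)*conj(1) + 1*(-1 + 3*exp(-2*I*pi/3) + 2*exp(2*I*pi/3))*conj(exp(2*I*pi/3)) + 1*(5 + 2*exp(-2*I*pi/3) + 3*exp(2*I*pi/3))*conj(exp(-2*I*pi/3)) + 1*(4)*conj(1) + 1*(5 + 3*exp(-2*I*pi/3) + 2*exp(2*I*pi/3))*conj(exp(2*I*pi/3)) + 1*(-1 + 2*exp(-2*I*pi/3) + 3*exp(2*I*pi/3))*conj(exp(-2*I*pi/3))]
      = (1/6)[(10) + (2 - exp(-2*I*pi/3) + 3*exp(2*I*pi/3)) + (2 + 3*exp(-2*I*pi/3) + 5*exp(2*I*pi/3)) + (4) + (2 + 5*exp(-2*I*pi/3) + 3*exp(2*I*pi/3)) + (2 + 3*exp(-2*I*pi/3) - exp(2*I*pi/3))] = 12/6 = 2
  <chi_rho, chi_3> = (1/6)[1*(10)*conj(1) + 1*(-1 + 3*exp(-2*I*pi/3) + 2*exp(2*I*pi/3))*conj(-1) + 1*(5 + 2*exp(-2*I*pi/3) + 3*exp(2*I*pi/3))*conj(1) + 1*(4)*conj(-1) + 1*(5 + 3*exp(-2*I*pi/3) + 2*exp(2*I*pi/3))*conj(1) + 1*(-1 + 2*exp(-2*I*pi/3) + 3*exp(2*I*pi/3))*conj(-1)]
      = (1/6)[(10) + (1 - 2*exp(2*I*pi/3) - 3*exp(-2*I*pi/3)) + (5 + 2*exp(-2*I*pi/3) + 3*exp(2*I*pi/3)) + (-4) + (5 + 3*exp(-2*I*pi/3) + 2*exp(2*I*pi/3)) + (1 - 3*exp(2*I*pi/3) - 2*exp(-2*I*pi/3))] = 18/6 = 3
  <chi_rho, chi_4> = (1/6)[1*(10)*conj(1) + 1*(-1 + 3*exp(-2*I*pi/3) + 2*exp(2*I*pi/3))*conj(exp(-2*I*pi/3)) + 1*(5 + 2*exp(-2*I*pi/3) + 3*exp(2*I*pi/3))*conj(exp(2*I*pi/3)) + 1*(4)*conj(1) + 1*(5 + 3*exp(-2*I*pi/3) + 2*exp(2*I*pi/3))*conj(exp(-2*I*pi/3)) + 1*(-1 + 2*exp(-2*I*pi/3) + 3*exp(2*I*pi/3))*conj(exp(2*I*pi/3))]
      = (1/6)[(10) + (3 + 2*exp(-2*I*pi/3) - exp(2*I*pi/3)) + (3 + 5*exp(-2*I*pi/3) + 2*exp(2*I*pi/3)) + (4) + (3 + 2*exp(-2*I*pi/3) + 5*exp(2*I*pi/3)) + (3 - exp(-2*I*pi/3) + 2*exp(2*I*pi/3))] = 18/6 = 3
  <chi_rho, chi_5> = (1/6)[1*(10)*conj(1) + 1*(-1 + 3*exp(-2*I*pi/3) + 2*exp(2*I*pi/3))*conj(exp(-I*pi/3)) + 1*(5 + 2*exp(-2*I*pi/3) + 3*exp(2*I*pi/3))*conj(exp(-2*I*pi/3)) + 1*(4)*conj(-1) + 1*(5 + 3*exp(-2*I*pi/3) + 2*exp(2*I*pi/3))*conj(exp(2*I*pi/3)) + 1*(-1 + 2*exp(-2*I*pi/3) + 3*exp(2*I*pi/3))*conj(exp(I*pi/3))]
      = (1/6)[(10) + (-2 + 3*exp(-I*pi/3) - exp(I*pi/3)) + (2 + 3*exp(-2*I*pi/3) + 5*exp(2*I*pi/3)) + (-4) + (2 + 5*exp(-2*I*pi/3) + 3*exp(2*I*pi/3)) + (-2 - exp(-I*pi/3) + 3*exp(I*pi/3))] = 0/6 = 0
(Exp terms are combined using exp(i*s)*conj(exp(i*t)) = exp(i*(s-t)), and sums of them are collapsed using the identity that for every m > 1 the m distinct m-th roots of unity sum to 0, e.g. 1 + exp(2*I*pi/3) + exp(-2*I*pi/3) = 0.)
Dimension check: dim(rho) = sum (mult * dim) = 2*1 + 0*1 + 2*1 + 3*1 + 3*1 + 0*1 = 10 = chi_rho(e) = 10.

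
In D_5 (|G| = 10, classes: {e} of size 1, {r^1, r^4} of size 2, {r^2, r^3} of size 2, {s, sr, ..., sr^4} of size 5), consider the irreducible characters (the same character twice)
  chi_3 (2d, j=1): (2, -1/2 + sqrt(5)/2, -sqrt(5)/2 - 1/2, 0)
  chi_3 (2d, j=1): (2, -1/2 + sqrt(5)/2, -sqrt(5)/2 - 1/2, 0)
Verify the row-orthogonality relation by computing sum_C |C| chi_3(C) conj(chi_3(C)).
Sum = 10 = |G| = 10; so <chi_3, chi_3> = 1 (norm-1 confirms irreducibility).

Why: Compute term by term over conjugacy classes (|C| * chi_3(C) * conj(chi_3(C))):
  1*(2)*conj(2) + 2*(-1/2 + sqrt(5)/2)*conj(-1/2 + sqrt(5)/2) + 2*(-sqrt(5)/2 - 1/2)*conj(-sqrt(5)/2 - 1/2) + 5*(0)*conj(0)
  = (4) + (3 - sqrt(5)) + (sqrt(5) + 3) + (0)
  = 10.
Dividing by |G| = 10 gives 10/10 = 1, matching the row-orthogonality relation <chi_3, chi_3> = [chi_3 = chi_3].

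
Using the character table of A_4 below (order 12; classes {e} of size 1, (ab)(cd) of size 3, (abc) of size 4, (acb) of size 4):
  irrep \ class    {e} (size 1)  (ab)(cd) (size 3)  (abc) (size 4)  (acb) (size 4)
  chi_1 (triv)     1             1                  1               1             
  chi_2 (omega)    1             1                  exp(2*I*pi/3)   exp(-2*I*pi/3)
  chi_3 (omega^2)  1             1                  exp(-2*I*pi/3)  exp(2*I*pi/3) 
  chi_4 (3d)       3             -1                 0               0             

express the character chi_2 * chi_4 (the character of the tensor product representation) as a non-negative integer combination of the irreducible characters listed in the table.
chi_2 tensor chi_4 = chi_4 (all other irreducibles have multiplicity 0).

Working: The character of a tensor product is the pointwise product (chi_2 * chi_4)(C) = chi_2(C) * chi_4(C):
  {e}: (1)*(3), (ab)(cd): (1)*(-1), (abc): (exp(2*I*pi/3))*(0), (acb): (exp(-2*I*pi/3))*(0)
so (chi_2 * chi_4) takes values
  {e} -> 3, (ab)(cd) -> -1, (abc) -> 0, (acb) -> 0.
Now take the inner product of this character with each irreducible chi from the table, <chi_2*chi_4, chi> = (1/12) sum_C |C| (chi_2*chi_4)(C) conj(chi(C)):
  <chi_2*chi_4, chi_1> = (1/12)[1*(3)*conj(1) + 3*(-1)*conj(1) + 4*(0)*conj(1) + 4*(0)*conj(1)]
      = (1/12)[(3) + (-3) + (0) + (0)] = 0/12 = 0
  <chi_2*chi_4, chi_2> = (1/12)[1*(3)*conj(1) + 3*(-1)*conj(1) + 4*(0)*conj(exp(2*I*pi/3)) + 4*(0)*conj(exp(-2*I*pi/3))]
      = (1/12)[(3) + (-3) + (0) + (0)] = 0/12 = 0
  <chi_2*chi_4, chi_3> = (1/12)[1*(3)*conj(1) + 3*(-1)*conj(1) + 4*(0)*conj(exp(-2*I*pi/3)) + 4*(0)*conj(exp(2*I*pi/3))]
      = (1/12)[(3) + (-3) + (0) + (0)] = 0/12 = 0
  <chi_2*chi_4, chi_4> = (1/12)[1*(3)*conj(3) + 3*(-1)*conj(-1) + 4*(0)*conj(0) + 4*(0)*conj(0)]
      = (1/12)[(9) + (3) + (0) + (0)] = 12/12 = 1
(Exp terms are combined using exp(i*s)*conj(exp(i*t)) = exp(i*(s-t)), and sums of them are collapsed using the identity that for every m > 1 the m distinct m-th roots of unity sum to 0, e.g. 1 + exp(2*I*pi/3) + exp(-2*I*pi/3) = 0.)
Hence the multiplicities are chi_4: 1. Dimension check: dim(chi_2)*dim(chi_4) = 1*3 = 3 and sum (mult * dim) = 1*3 = 3.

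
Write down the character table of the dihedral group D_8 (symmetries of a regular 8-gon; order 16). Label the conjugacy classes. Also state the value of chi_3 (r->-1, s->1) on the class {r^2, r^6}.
Conjugacy classes: {e} of size 1, {r^4} of size 1, {r^1, r^7} of size 2, {r^2, r^6} of size 2, {r^3, r^5} of size 2, {s, sr^2, ...} of size 4, {sr, sr^3, ...} of size 4.
Character table:
  irrep \ class              {e} (size 1)  {r^4} (size 1)  {r^1, r^7} (size 2)  {r^2, r^6} (size 2)  {r^3, r^5} (size 2)  {s, sr^2, ...} (size 4)  {sr, sr^3, ...} (size 4)
  chi_1 (triv)               1             1               1                    1                    1                    1                        1                       
  chi_2 (sign: r->1, s->-1)  1             1               1                    1                    1                    -1                       -1                      
  chi_3 (r->-1, s->1)        1             1               -1                   1                    -1                   1                        -1                      
  chi_4 (r->-1, s->-1)       1             1               -1                   1                    -1                   -1                       1                       
  chi_5 (2d, j=1)            2             -2              sqrt(2)              0                    -sqrt(2)             0                        0                       
  chi_6 (2d, j=2)            2             2               0                    -2                   0                    0                        0                       
  chi_7 (2d, j=3)            2             -2              -sqrt(2)             0                    sqrt(2)              0                        0                       

Spot check: chi_3 (r->-1, s->1) on {r^2, r^6} = 1.

Justification: D_8 has order 2*8 = 16 with 7 conjugacy classes, hence 7 irreducibles. Sum of squared dims 1 + 1 + 1 + 1 + 4 + 4 + 4 = 16 = |G|. Linear characters come from the abelianisation; the 2-dimensional irreps have character r^k -> 2*cos(2*pi*j*k/8), reflections -> 0.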